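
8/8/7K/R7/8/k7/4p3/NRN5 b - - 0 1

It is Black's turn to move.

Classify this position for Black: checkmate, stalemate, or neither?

checkmate

Black to move; black king on a3.
In check: yes, from the white rook on a5.
King squares — a2: attacked by Nc1; b2: attacked by Rb1; b3: attacked by Na1; a4: attacked by Ra5; b4: attacked by Rb1.
Legal moves for Black: none.
In check with no legal moves → checkmate.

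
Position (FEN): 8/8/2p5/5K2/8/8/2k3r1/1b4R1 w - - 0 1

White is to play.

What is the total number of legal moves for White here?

12

White to move; king on f5.
In check: no.
Legal moves: Kf6, Ke6, Ke5, Kf4, Ke4, Rxg2+, Rh1, Rf1, Re1, Rd1, Rc1+, Rxb1.
Count: 12.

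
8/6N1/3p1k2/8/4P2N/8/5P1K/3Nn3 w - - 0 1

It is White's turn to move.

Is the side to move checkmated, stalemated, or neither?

White to move; white king on h2.
In check: no.
Legal moves for White: Ne8+, Ne6, Nh5+, Ngf5, Ng6, Nhf5, Nf3, Ng2, Kh3, Kg3, Kh1, Kg1, Ne3, Nc3, Nb2, e5+, f3, f4.
White has 18 legal moves and is not in check → neither.

neither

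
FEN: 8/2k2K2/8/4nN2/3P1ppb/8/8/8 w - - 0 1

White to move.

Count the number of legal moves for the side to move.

White to move; king on f7.
In check: yes, from the black knight on e5.
Legal moves: Kg8, Kf8, Ke8, Kg7, Ke6, dxe5.
Count: 6.

6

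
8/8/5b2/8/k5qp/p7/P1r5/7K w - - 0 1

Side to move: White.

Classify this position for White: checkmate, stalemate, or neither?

White to move; white king on h1.
In check: no.
King squares — g1: attacked by Qg4; g2: attacked by Rc2; h2: attacked by Rc2.
Legal moves for White: none.
Not in check and no legal moves → stalemate.

stalemate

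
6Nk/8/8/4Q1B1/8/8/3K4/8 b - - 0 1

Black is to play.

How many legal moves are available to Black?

2

Black to move; king on h8.
In check: yes, from the white queen on e5.
Legal moves: Kxg8, Kh7.
Count: 2.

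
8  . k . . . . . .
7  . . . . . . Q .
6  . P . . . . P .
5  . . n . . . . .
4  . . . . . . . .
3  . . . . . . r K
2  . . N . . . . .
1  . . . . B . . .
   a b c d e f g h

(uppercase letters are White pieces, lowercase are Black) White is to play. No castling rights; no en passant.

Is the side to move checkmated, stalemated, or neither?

neither

White to move; white king on h3.
In check: yes, from the black rook on g3.
Legal moves for White: Kh4, Kxg3, Kh2, Bxg3+.
White is in check but has 4 legal moves → neither.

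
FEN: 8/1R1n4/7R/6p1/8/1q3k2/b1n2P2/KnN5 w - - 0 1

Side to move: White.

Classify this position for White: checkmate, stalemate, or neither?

checkmate

White to move; white king on a1.
In check: yes, from the black knight on c2.
King squares — b1: attacked by Ba2; a2: attacked by Qb3; b2: attacked by Qb3.
Legal moves for White: none.
In check with no legal moves → checkmate.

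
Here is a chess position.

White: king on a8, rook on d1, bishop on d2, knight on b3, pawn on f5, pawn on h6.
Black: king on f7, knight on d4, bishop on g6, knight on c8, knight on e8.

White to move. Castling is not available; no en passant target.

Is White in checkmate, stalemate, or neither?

White to move; white king on a8.
In check: no.
Legal moves for White include: Kb8, Kb7, Nc5, Na5, Nxd4, Nc1, Na1, Bg5, Ba5, Bf4, Bb4, Be3, Bc3, Be1, Bc1, Rh1, Rg1, Rf1, ... (list truncated; more exist).
White has legal moves and is not in check → neither.

neither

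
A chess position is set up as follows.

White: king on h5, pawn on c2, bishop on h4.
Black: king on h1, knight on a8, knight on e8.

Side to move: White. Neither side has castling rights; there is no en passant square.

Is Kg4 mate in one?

After Kg4: black king on h1; in check: no.
Black is not in check, so this cannot be checkmate.

no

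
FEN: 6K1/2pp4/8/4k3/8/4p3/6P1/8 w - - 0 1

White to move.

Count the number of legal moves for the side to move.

White to move; king on g8.
In check: no.
Legal moves: Kh8, Kf8, Kh7, Kg7, Kf7, g3, g4.
Count: 7.

7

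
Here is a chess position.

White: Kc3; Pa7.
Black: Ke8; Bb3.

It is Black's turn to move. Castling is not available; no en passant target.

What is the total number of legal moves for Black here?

Black to move; king on e8.
In check: no.
Legal moves: Kf8, Kd8, Kf7, Ke7, Kd7, Bg8, Bf7, Be6, Bd5, Bc4, Ba4, Bc2, Ba2, Bd1.
Count: 14.

14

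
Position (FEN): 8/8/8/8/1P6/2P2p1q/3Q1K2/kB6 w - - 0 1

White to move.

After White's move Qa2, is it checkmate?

yes

After Qa2: black king on a1; in check: yes, from the white queen on a2.
King squares — b1: attacked by Qa2; a2: attacked by Bb1; b2: attacked by Qa2.
Black has no legal moves → checkmate.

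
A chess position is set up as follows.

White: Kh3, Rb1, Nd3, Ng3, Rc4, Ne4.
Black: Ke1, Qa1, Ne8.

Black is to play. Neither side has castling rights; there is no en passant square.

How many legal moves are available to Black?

0

Black to move; king on e1.
In check: yes, from the white rook on b1 and the white knight on d3.
Legal moves: none.
Count: 0.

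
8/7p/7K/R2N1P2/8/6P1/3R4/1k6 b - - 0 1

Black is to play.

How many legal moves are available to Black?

1

Black to move; king on b1.
In check: no.
Legal moves: Kc1.
Count: 1.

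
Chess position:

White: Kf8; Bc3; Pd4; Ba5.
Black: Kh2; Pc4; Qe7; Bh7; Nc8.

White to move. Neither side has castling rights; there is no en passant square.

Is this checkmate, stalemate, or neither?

White to move; white king on f8.
In check: yes, from the black queen on e7.
King squares — e7: attacked by Nc8; f7: attacked by Qe7; g7: attacked by Qe7; e8: attacked by Qe7; g8: attacked by Bh7.
Legal moves for White: none.
In check with no legal moves → checkmate.

checkmate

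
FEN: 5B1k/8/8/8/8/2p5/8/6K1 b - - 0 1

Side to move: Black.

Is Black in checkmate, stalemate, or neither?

Black to move; black king on h8.
In check: no.
Legal moves for Black: Kg8, Kh7, c2.
Black has 3 legal moves and is not in check → neither.

neither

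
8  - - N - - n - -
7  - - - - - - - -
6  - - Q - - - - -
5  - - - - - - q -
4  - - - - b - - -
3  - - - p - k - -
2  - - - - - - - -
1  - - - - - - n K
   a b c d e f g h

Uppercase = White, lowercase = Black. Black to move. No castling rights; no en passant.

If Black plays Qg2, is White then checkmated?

After Qg2: white king on h1; in check: yes, from the black queen on g2.
King squares — g1: attacked by Qg2; g2: attacked by Kf3; h2: attacked by Qg2.
White has no legal moves → checkmate.

yes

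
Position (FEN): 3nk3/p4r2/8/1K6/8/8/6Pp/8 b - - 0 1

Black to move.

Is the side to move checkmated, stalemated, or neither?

Black to move; black king on e8.
In check: no.
Legal moves for Black include: Kf8, Ke7, Kd7, Nb7, Ne6, Nc6, Rf8, Rh7, Rg7, Re7, Rd7, Rc7, Rb7+, Rf6, Rf5+, Rf4, Rf3, Rf2, ... (list truncated; more exist).
Black has legal moves and is not in check → neither.

neither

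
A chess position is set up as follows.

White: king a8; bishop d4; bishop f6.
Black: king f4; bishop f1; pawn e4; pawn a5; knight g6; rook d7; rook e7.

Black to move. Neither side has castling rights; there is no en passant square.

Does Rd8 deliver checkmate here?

yes

After Rd8: white king on a8; in check: yes, from the black rook on d8.
King squares — a7: attacked by Re7; b7: attacked by Re7; b8: attacked by Rd8.
White has no legal moves → checkmate.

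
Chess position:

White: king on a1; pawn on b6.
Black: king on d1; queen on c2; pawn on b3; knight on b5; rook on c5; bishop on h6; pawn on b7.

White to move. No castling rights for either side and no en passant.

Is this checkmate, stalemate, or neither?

stalemate

White to move; white king on a1.
In check: no.
King squares — b1: attacked by Qc2; a2: attacked by Qc2; b2: attacked by Qc2.
Legal moves for White: none.
Not in check and no legal moves → stalemate.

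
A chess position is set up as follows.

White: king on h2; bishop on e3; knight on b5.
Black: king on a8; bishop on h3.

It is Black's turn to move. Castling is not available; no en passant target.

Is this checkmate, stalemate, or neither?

Black to move; black king on a8.
In check: no.
Legal moves for Black: Kb8, Kb7, Bc8, Bd7, Be6, Bf5, Bg4, Bg2, Bf1.
Black has 9 legal moves and is not in check → neither.

neither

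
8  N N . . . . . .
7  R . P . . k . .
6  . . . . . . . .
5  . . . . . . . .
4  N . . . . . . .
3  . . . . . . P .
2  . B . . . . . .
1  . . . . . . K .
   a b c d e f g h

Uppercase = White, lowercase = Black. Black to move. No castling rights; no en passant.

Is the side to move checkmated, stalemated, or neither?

neither

Black to move; black king on f7.
In check: no.
Legal moves for Black: Kg8, Kf8, Ke8, Ke7, Kg6, Ke6.
Black has 6 legal moves and is not in check → neither.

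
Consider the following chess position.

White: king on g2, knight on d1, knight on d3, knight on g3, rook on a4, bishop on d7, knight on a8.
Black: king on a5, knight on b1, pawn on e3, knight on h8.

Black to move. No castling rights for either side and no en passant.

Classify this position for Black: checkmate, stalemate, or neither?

checkmate

Black to move; black king on a5.
In check: yes, from the white rook on a4.
King squares — a4: attacked by Bd7; b4: attacked by Nd3; b5: attacked by Bd7; a6: attacked by Ra4; b6: attacked by Na8.
Legal moves for Black: none.
In check with no legal moves → checkmate.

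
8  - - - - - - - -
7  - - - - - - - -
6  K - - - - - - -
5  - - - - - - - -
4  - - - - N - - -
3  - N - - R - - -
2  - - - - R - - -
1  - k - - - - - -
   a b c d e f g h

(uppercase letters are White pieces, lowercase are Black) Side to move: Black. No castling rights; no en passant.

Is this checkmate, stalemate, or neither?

stalemate

Black to move; black king on b1.
In check: no.
King squares — a1: attacked by Nb3; c1: attacked by Nb3; a2: attacked by Re2; b2: attacked by Re2; c2: attacked by Re2.
Legal moves for Black: none.
Not in check and no legal moves → stalemate.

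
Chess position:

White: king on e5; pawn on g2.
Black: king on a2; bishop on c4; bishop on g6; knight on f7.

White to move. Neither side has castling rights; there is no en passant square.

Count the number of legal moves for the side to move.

White to move; king on e5.
In check: yes, from the black knight on f7.
Legal moves: Kf6, Kf4, Kd4.
Count: 3.

3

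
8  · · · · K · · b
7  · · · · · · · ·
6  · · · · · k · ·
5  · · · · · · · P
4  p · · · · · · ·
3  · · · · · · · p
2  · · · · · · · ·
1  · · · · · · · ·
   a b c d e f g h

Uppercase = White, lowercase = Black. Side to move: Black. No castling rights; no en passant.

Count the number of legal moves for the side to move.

8

Black to move; king on f6.
In check: no.
Legal moves: Bg7, Kg7, Ke6, Kg5, Kf5, Ke5, a3, h2.
Count: 8.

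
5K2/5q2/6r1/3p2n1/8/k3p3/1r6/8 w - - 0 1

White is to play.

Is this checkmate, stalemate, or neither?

checkmate

White to move; white king on f8.
In check: yes, from the black queen on f7.
King squares — e7: attacked by Qf7; f7: attacked by Ng5; g7: attacked by Rg6; e8: attacked by Qf7; g8: attacked by Rg6.
Legal moves for White: none.
In check with no legal moves → checkmate.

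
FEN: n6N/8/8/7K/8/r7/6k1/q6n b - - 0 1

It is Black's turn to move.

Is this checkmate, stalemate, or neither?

Black to move; black king on g2.
In check: no.
Legal moves for Black include: Nc7, Nb6, Ra7, Ra6, Ra5+, Ra4, Rh3+, Rg3, Rf3, Re3, Rd3, Rc3, Rb3, Ra2, Kh3, Kg3, Kf3, Kh2, ... (list truncated; more exist).
Black has legal moves and is not in check → neither.

neither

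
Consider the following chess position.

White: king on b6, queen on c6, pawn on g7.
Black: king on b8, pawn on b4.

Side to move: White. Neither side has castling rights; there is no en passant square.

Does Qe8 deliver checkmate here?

yes

After Qe8: black king on b8; in check: yes, from the white queen on e8.
King squares — a7: attacked by Kb6; b7: attacked by Kb6; c7: attacked by Kb6; a8: attacked by Qe8; c8: attacked by Qe8.
Black has no legal moves → checkmate.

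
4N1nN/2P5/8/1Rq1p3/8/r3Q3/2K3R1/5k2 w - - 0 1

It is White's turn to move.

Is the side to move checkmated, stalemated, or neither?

neither

White to move; white king on c2.
In check: yes, from the black queen on c5.
King squares — b1: available; c1: attacked by Qc5; d1: available; b2: available; d2: available; b3: attacked by Ra3; c3: attacked by Ra3; d3: attacked by Ra3.
Legal moves for White: Kd2, Kb2, Kd1, Kb1, Rxc5, Qxc5, Qc3.
White is in check but has 7 legal moves → neither.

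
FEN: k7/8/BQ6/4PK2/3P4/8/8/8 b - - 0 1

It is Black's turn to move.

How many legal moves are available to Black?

0

Black to move; king on a8.
In check: no.
Legal moves: none.
Count: 0.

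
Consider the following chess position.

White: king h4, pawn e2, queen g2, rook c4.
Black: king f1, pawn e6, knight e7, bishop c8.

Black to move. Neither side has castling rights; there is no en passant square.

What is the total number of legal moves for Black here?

Black to move; king on f1.
In check: yes, from the white queen on g2.
Legal moves: Kxg2, Ke1.
Count: 2.

2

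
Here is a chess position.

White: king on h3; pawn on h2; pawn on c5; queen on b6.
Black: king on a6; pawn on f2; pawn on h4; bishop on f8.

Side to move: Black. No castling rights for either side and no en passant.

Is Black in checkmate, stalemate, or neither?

Black to move; black king on a6.
In check: yes, from the white queen on b6.
King squares — a5: attacked by Qb6; b5: attacked by Qb6; b6: attacked by Pc5; a7: attacked by Qb6; b7: attacked by Qb6.
Legal moves for Black: none.
In check with no legal moves → checkmate.

checkmate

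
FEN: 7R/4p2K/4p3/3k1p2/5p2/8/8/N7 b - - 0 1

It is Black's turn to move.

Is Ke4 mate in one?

After Ke4: white king on h7; in check: no.
White is not in check, so this cannot be checkmate.

no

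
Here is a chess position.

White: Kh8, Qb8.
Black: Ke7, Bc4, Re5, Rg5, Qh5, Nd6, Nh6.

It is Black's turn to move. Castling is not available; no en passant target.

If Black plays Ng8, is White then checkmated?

After Ng8: white king on h8; in check: yes, from the black queen on h5.
King squares — g7: attacked by Rg5; h7: attacked by Qh5; g8: attacked by Bc4.
White has no legal moves → checkmate.

yes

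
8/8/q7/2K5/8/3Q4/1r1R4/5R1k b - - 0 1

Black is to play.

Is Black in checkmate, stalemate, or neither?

Black to move; black king on h1.
In check: yes, from the white rook on f1.
King squares — g1: attacked by Rf1; g2: attacked by Rd2; h2: attacked by Rd2.
Legal moves for Black: none.
In check with no legal moves → checkmate.

checkmate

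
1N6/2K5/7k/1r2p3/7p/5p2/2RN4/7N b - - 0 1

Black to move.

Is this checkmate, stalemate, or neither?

neither

Black to move; black king on h6.
In check: no.
Legal moves for Black: Kh7, Kg7, Kg6, Kh5, Kg5, Rxb8, Rb7+, Rb6, Rd5, Rc5+, Ra5, Rb4, Rb3, Rb2, Rb1, e4, h3, f2.
Black has 18 legal moves and is not in check → neither.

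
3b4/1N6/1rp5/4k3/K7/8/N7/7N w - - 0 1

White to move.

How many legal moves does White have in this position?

11

White to move; king on a4.
In check: no.
Legal moves: Nxd8, Nd6, Nc5, Na5, Ka5, Ka3, Nb4, Nc3, Nc1, Ng3, Nf2.
Count: 11.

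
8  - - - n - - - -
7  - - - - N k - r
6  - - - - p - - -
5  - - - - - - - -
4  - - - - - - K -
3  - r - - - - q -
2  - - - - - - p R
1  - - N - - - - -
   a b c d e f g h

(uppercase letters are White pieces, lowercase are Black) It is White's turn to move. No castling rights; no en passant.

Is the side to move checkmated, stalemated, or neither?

White to move; white king on g4.
In check: yes, from the black queen on g3.
King squares — f3: attacked by Rb3; g3: attacked by Rb3; h3: attacked by Qg3; f4: attacked by Qg3; h4: attacked by Qg3; f5: attacked by Pe6; g5: attacked by Qg3; h5: attacked by Rh7.
Legal moves for White: none.
In check with no legal moves → checkmate.

checkmate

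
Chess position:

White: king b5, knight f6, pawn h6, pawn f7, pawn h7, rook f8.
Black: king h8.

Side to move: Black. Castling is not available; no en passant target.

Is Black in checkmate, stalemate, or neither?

checkmate

Black to move; black king on h8.
In check: yes, from the white rook on f8.
King squares — g7: attacked by Ph6; h7: attacked by Nf6; g8: attacked by Nf6.
Legal moves for Black: none.
In check with no legal moves → checkmate.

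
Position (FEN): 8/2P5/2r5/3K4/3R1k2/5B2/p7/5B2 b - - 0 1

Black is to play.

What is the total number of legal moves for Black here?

5

Black to move; king on f4.
In check: yes, from the white rook on d4.
Legal moves: Kg5, Kf5, Kg3, Kxf3, Ke3.
Count: 5.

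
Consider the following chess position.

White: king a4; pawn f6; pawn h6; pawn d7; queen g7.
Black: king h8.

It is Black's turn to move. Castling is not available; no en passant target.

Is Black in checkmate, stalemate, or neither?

checkmate

Black to move; black king on h8.
In check: yes, from the white queen on g7.
King squares — g7: attacked by Pf6; h7: attacked by Qg7; g8: attacked by Qg7.
Legal moves for Black: none.
In check with no legal moves → checkmate.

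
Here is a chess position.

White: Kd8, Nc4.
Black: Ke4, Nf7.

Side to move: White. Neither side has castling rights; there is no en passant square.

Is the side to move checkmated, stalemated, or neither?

White to move; white king on d8.
In check: yes, from the black knight on f7.
Legal moves for White: Ke8, Kc8, Ke7, Kd7, Kc7.
White is in check but has 5 legal moves → neither.

neither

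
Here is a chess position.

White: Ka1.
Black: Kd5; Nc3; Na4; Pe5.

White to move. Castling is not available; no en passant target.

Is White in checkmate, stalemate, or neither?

White to move; white king on a1.
In check: no.
King squares — b1: attacked by Nc3; a2: attacked by Nc3; b2: attacked by Na4.
Legal moves for White: none.
Not in check and no legal moves → stalemate.

stalemate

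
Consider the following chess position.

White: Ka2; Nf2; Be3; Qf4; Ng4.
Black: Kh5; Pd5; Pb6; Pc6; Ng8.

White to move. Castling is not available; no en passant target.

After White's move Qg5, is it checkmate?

yes

After Qg5: black king on h5; in check: yes, from the white queen on g5.
King squares — g4: attacked by Nf2; h4: attacked by Qg5; g5: attacked by Be3; g6: attacked by Qg5; h6: attacked by Ng4.
Black has no legal moves → checkmate.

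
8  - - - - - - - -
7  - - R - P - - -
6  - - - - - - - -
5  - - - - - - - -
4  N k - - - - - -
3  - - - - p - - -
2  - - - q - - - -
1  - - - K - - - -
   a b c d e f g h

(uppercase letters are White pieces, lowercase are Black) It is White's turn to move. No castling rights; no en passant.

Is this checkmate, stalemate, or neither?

checkmate

White to move; white king on d1.
In check: yes, from the black queen on d2.
King squares — c1: attacked by Qd2; e1: attacked by Qd2; c2: attacked by Qd2; d2: attacked by Pe3; e2: attacked by Qd2.
Legal moves for White: none.
In check with no legal moves → checkmate.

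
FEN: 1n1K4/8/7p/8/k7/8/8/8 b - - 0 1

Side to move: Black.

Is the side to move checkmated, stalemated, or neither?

Black to move; black king on a4.
In check: no.
Legal moves for Black: Nd7, Nc6+, Na6, Kb5, Ka5, Kb4, Kb3, Ka3, h5.
Black has 9 legal moves and is not in check → neither.

neither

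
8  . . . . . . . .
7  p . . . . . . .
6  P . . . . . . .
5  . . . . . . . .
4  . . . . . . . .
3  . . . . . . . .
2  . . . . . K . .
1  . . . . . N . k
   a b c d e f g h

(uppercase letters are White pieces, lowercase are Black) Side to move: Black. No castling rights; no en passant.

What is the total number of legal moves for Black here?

0

Black to move; king on h1.
In check: no.
Legal moves: none.
Count: 0.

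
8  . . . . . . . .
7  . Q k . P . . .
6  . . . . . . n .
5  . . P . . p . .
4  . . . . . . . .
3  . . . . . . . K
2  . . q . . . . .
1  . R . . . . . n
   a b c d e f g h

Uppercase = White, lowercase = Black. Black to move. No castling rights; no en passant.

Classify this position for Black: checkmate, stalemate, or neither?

Black to move; black king on c7.
In check: yes, from the white queen on b7.
King squares — b6: attacked by Rb1; c6: attacked by Qb7; d6: attacked by Pc5; b7: attacked by Rb1; d7: attacked by Qb7; b8: attacked by Qb7; c8: attacked by Qb7; d8: attacked by Pe7.
Legal moves for Black: none.
In check with no legal moves → checkmate.

checkmate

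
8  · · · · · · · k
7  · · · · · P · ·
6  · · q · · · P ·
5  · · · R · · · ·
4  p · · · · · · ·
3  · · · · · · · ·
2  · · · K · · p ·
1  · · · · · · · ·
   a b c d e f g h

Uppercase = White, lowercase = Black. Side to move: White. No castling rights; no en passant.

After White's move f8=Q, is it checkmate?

After f8=Q: black king on h8; in check: yes, from the white queen on f8.
King squares — g7: attacked by Qf8; h7: attacked by Pg6; g8: attacked by Qf8.
Black has no legal moves → checkmate.

yes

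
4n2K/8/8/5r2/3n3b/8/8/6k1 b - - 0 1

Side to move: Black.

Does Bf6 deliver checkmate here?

After Bf6: white king on h8; in check: yes, from the black bishop on f6.
White has 2 legal replies: Kg8, Kh7.
In check but a legal move exists → not checkmate.

no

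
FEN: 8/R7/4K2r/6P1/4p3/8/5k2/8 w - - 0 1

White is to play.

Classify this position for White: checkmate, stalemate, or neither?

neither

White to move; white king on e6.
In check: yes, from the black rook on h6.
King squares — d5: available; e5: available; f5: available; d6: attacked by Rh6; f6: attacked by Rh6; d7: available; e7: available; f7: available.
Legal moves for White: Kf7, Ke7, Kd7, Kf5, Ke5, Kd5, gxh6, g6.
White is in check but has 8 legal moves → neither.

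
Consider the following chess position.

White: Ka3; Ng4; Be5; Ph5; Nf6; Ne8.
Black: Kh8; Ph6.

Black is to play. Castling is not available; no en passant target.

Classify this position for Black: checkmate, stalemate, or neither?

stalemate

Black to move; black king on h8.
In check: no.
King squares — g7: attacked by Ne8; h7: attacked by Nf6; g8: attacked by Nf6.
Legal moves for Black: none.
Not in check and no legal moves → stalemate.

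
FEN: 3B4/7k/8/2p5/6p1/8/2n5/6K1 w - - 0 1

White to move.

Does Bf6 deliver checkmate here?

no

After Bf6: black king on h7; in check: no.
Black is not in check, so this cannot be checkmate.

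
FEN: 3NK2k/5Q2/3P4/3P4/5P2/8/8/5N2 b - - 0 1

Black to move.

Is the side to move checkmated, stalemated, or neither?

Black to move; black king on h8.
In check: no.
King squares — g7: attacked by Qf7; h7: attacked by Qf7; g8: attacked by Qf7.
Legal moves for Black: none.
Not in check and no legal moves → stalemate.

stalemate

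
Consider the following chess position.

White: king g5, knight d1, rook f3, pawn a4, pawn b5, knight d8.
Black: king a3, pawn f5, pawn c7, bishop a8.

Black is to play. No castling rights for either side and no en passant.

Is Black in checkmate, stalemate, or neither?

Black to move; black king on a3.
In check: yes, from the white rook on f3.
Legal moves for Black: Kb4, Kxa4, Ka2, Bxf3.
Black is in check but has 4 legal moves → neither.

neither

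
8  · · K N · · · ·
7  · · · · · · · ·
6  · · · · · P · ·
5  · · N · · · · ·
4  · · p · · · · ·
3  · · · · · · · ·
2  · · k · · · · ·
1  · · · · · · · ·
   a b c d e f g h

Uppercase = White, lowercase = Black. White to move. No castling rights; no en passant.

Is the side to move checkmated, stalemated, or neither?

White to move; white king on c8.
In check: no.
Legal moves for White: Nf7, Ndb7, Nde6, Nc6, Kb8, Kd7, Kc7, Kb7, Nd7, Ncb7, Nce6, Na6, Ne4, Na4, Nd3, Nb3, f7.
White has 17 legal moves and is not in check → neither.

neither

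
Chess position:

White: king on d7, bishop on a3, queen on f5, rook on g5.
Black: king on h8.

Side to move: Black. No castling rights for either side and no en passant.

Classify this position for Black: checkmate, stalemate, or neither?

Black to move; black king on h8.
In check: no.
King squares — g7: attacked by Rg5; h7: attacked by Qf5; g8: attacked by Rg5.
Legal moves for Black: none.
Not in check and no legal moves → stalemate.

stalemate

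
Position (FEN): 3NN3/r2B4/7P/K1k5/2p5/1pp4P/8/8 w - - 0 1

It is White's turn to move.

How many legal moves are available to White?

White to move; king on a5.
In check: yes, from the black rook on a7.
Legal moves: none.
Count: 0.

0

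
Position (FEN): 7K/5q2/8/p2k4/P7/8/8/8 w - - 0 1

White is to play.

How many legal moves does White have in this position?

0

White to move; king on h8.
In check: no.
Legal moves: none.
Count: 0.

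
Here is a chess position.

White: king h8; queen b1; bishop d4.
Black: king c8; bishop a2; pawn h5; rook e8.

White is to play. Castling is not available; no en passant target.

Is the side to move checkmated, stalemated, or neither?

neither

White to move; white king on h8.
In check: yes, from the black rook on e8.
Legal moves for White: Kh7, Kg7.
White is in check but has 2 legal moves → neither.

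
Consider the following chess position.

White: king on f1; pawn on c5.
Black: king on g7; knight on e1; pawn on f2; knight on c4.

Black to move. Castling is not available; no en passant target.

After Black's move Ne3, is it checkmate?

no

After Ne3: white king on f1; in check: yes, from the black knight on e3.
White has 2 legal replies: Kxf2, Ke2.
In check but a legal move exists → not checkmate.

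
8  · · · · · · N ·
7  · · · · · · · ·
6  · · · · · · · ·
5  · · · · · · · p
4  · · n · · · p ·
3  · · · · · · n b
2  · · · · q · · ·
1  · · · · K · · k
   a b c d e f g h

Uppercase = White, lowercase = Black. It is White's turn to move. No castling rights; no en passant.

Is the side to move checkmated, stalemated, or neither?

checkmate

White to move; white king on e1.
In check: yes, from the black queen on e2.
King squares — d1: attacked by Qe2; f1: attacked by Qe2; d2: attacked by Qe2; e2: attacked by Ng3; f2: attacked by Qe2.
Legal moves for White: none.
In check with no legal moves → checkmate.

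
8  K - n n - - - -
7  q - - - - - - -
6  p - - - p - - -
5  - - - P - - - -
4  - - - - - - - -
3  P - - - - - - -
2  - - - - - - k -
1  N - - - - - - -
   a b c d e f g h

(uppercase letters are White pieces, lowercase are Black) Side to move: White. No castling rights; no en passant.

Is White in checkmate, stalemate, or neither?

White to move; white king on a8.
In check: yes, from the black queen on a7.
King squares — a7: attacked by Nc8; b7: attacked by Qa7; b8: attacked by Qa7.
Legal moves for White: none.
In check with no legal moves → checkmate.

checkmate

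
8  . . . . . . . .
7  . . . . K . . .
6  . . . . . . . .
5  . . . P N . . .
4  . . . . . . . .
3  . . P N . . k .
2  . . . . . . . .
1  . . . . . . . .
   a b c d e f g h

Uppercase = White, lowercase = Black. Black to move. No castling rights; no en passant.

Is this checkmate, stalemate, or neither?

neither

Black to move; black king on g3.
In check: no.
Legal moves for Black: Kh4, Kh3, Kh2, Kg2.
Black has 4 legal moves and is not in check → neither.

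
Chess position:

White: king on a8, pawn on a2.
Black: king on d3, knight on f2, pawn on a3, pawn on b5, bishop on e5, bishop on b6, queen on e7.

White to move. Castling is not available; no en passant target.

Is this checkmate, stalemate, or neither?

White to move; white king on a8.
In check: no.
King squares — a7: attacked by Bb6; b7: attacked by Qe7; b8: attacked by Be5.
Legal moves for White: none.
Not in check and no legal moves → stalemate.

stalemate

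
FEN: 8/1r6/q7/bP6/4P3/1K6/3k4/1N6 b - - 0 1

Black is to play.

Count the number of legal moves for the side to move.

6

Black to move; king on d2.
In check: yes, from the white knight on b1.
Legal moves: Ke3, Kd3, Ke2, Ke1, Kd1, Kc1.
Count: 6.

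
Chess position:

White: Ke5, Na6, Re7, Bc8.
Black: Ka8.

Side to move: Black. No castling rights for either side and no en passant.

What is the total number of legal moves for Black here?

0

Black to move; king on a8.
In check: no.
Legal moves: none.
Count: 0.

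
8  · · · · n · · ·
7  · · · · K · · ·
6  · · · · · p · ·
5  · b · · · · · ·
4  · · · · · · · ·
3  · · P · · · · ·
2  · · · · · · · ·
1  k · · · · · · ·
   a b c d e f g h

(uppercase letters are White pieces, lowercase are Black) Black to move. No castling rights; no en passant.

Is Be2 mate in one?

After Be2: white king on e7; in check: no.
White is not in check, so this cannot be checkmate.

no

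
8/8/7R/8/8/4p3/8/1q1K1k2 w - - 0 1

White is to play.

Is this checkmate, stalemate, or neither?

White to move; white king on d1.
In check: yes, from the black queen on b1.
King squares — c1: attacked by Qb1; e1: attacked by Qb1; c2: attacked by Qb1; d2: attacked by Pe3; e2: attacked by Kf1.
Legal moves for White: none.
In check with no legal moves → checkmate.

checkmate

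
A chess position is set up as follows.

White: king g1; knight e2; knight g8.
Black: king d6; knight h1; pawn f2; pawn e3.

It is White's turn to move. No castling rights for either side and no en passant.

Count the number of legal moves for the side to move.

4

White to move; king on g1.
In check: yes, from the black pawn on f2.
Legal moves: Kh2, Kg2, Kxh1, Kf1.
Count: 4.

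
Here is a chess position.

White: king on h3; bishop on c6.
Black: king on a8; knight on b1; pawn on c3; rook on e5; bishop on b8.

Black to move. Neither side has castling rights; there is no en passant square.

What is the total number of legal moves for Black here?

1

Black to move; king on a8.
In check: yes, from the white bishop on c6.
Legal moves: Ka7.
Count: 1.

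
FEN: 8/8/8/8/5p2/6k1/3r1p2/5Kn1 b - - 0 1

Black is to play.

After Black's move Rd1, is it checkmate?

After Rd1: white king on f1; in check: yes, from the black rook on d1.
King squares — e1: attacked by Rd1; g1: attacked by Rd1; e2: attacked by Ng1; f2: attacked by Kg3; g2: attacked by Kg3.
White has no legal moves → checkmate.

yes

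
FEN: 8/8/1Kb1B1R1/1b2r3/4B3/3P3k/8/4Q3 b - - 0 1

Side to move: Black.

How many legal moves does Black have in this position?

3

Black to move; king on h3.
In check: yes, from the white bishop on e6.
Legal moves: Kh2, Rxe6, Rf5.
Count: 3.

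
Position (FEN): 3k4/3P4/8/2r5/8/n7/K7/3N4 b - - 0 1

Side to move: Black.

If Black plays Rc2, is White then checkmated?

After Rc2: white king on a2; in check: yes, from the black rook on c2.
White has 4 legal replies: Kb3, Kxa3, Ka1, Nb2.
In check but a legal move exists → not checkmate.

no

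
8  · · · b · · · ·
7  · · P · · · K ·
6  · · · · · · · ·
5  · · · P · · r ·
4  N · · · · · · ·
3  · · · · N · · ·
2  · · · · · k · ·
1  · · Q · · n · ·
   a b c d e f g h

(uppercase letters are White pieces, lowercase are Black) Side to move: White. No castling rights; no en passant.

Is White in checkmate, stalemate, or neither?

White to move; white king on g7.
In check: yes, from the black rook on g5.
King squares — f6: attacked by Bd8; g6: attacked by Rg5; h6: available; f7: available; h7: available; f8: available; g8: attacked by Rg5; h8: available.
Legal moves for White: Kh8, Kf8, Kh7, Kf7, Kh6.
White is in check but has 5 legal moves → neither.

neither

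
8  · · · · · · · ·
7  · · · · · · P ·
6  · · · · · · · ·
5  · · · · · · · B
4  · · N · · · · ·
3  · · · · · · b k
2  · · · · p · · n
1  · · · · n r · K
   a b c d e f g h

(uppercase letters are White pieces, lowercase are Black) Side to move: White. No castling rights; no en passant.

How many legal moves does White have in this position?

0

White to move; king on h1.
In check: yes, from the black rook on f1.
Legal moves: none.
Count: 0.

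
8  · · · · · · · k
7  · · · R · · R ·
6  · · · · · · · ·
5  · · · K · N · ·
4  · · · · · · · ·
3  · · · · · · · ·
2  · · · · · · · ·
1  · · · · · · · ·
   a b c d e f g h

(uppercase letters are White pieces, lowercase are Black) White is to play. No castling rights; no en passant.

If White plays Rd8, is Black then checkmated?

yes

After Rd8: black king on h8; in check: yes, from the white rook on d8.
King squares — g7: attacked by Nf5; h7: attacked by Rg7; g8: attacked by Rg7.
Black has no legal moves → checkmate.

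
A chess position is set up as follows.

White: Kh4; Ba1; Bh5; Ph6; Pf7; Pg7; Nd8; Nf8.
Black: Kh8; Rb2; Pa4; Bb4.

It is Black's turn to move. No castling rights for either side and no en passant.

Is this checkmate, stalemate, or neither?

Black to move; black king on h8.
In check: yes, from the white pawn on g7.
King squares — g7: attacked by Ph6; h7: attacked by Nf8; g8: attacked by Pf7.
Legal moves for Black: none.
In check with no legal moves → checkmate.

checkmate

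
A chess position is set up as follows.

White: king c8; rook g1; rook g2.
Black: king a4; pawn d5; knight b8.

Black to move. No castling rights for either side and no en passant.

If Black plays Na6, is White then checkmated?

After Na6: white king on c8; in check: no.
White is not in check, so this cannot be checkmate.

no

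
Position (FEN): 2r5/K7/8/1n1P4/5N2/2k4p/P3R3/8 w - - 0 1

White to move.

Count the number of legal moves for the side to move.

White to move; king on a7.
In check: yes, from the black knight on b5.
Legal moves: Kb7, Kb6, Ka6.
Count: 3.

3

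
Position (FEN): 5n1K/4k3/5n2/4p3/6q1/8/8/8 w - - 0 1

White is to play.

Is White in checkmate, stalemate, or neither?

White to move; white king on h8.
In check: no.
King squares — g7: attacked by Qg4; h7: attacked by Nf6; g8: attacked by Qg4.
Legal moves for White: none.
Not in check and no legal moves → stalemate.

stalemate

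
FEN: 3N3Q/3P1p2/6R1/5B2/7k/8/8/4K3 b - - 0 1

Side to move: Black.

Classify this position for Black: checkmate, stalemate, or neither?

Black to move; black king on h4.
In check: yes, from the white queen on h8.
King squares — g3: attacked by Rg6; h3: attacked by Bf5; g4: attacked by Bf5; g5: attacked by Rg6; h5: attacked by Qh8.
Legal moves for Black: none.
In check with no legal moves → checkmate.

checkmate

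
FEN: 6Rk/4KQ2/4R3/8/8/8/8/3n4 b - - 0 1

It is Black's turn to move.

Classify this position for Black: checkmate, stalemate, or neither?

checkmate

Black to move; black king on h8.
In check: yes, from the white rook on g8.
King squares — g7: attacked by Qf7; h7: attacked by Qf7; g8: attacked by Qf7.
Legal moves for Black: none.
In check with no legal moves → checkmate.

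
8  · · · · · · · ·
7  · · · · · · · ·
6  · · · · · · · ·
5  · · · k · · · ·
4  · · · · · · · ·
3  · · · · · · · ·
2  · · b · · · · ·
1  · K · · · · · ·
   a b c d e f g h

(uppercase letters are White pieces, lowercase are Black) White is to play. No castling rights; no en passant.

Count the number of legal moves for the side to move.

White to move; king on b1.
In check: yes, from the black bishop on c2.
Legal moves: Kxc2, Kb2, Ka2, Kc1, Ka1.
Count: 5.

5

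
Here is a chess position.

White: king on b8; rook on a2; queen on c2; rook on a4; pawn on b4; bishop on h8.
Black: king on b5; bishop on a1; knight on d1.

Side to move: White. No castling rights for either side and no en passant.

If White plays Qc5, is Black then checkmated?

After Qc5: black king on b5; in check: yes, from the white queen on c5.
King squares — a4: attacked by Ra2; b4: attacked by Ra4; c4: attacked by Qc5; a5: attacked by Ra4; c5: attacked by Pb4; a6: attacked by Ra4; b6: attacked by Qc5; c6: attacked by Qc5.
Black has no legal moves → checkmate.

yes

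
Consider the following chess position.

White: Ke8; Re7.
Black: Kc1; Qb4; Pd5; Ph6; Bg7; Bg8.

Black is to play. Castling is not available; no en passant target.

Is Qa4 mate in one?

After Qa4: white king on e8; in check: yes, from the black queen on a4.
White has 2 legal replies: Kd8, Rd7.
In check but a legal move exists → not checkmate.

no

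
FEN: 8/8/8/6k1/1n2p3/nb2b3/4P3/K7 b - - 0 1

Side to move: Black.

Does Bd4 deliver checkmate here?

After Bd4: white king on a1; in check: yes, from the black bishop on d4.
King squares — b1: attacked by Na3; a2: attacked by Bb3; b2: attacked by Bd4.
White has no legal moves → checkmate.

yes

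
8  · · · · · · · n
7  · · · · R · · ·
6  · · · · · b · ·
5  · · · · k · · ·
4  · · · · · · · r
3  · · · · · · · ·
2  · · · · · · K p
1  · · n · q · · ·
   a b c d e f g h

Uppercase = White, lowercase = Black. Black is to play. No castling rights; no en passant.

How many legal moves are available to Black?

Black to move; king on e5.
In check: yes, from the white rook on e7.
Legal moves: Kd6, Kf5, Kd5, Kf4, Kd4, Bxe7.
Count: 6.

6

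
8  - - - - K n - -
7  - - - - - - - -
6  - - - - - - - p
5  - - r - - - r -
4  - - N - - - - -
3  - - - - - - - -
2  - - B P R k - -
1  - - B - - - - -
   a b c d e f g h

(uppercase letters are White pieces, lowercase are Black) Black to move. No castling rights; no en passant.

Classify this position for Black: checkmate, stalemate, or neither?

Black to move; black king on f2.
In check: yes, from the white rook on e2.
King squares — e1: attacked by Re2; f1: available; g1: available; e2: available; g2: attacked by Re2; e3: attacked by Pd2; f3: available; g3: available.
Legal moves for Black: Kg3, Kf3, Kxe2, Kg1, Kf1.
Black is in check but has 5 legal moves → neither.

neither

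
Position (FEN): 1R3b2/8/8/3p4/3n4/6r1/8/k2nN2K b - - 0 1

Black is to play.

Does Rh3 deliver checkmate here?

After Rh3: white king on h1; in check: yes, from the black rook on h3.
White has 2 legal replies: Kg2, Kg1.
In check but a legal move exists → not checkmate.

no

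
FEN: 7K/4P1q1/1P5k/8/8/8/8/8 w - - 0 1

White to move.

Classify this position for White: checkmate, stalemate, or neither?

checkmate

White to move; white king on h8.
In check: yes, from the black queen on g7.
King squares — g7: attacked by Kh6; h7: attacked by Kh6; g8: attacked by Qg7.
Legal moves for White: none.
In check with no legal moves → checkmate.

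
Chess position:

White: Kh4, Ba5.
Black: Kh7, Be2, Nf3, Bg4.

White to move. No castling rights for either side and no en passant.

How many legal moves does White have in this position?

2

White to move; king on h4.
In check: yes, from the black knight on f3.
Legal moves: Kxg4, Kg3.
Count: 2.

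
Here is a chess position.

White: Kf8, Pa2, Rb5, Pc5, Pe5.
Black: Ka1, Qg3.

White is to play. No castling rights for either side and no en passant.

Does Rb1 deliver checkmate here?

no

After Rb1: black king on a1; in check: yes, from the white rook on b1.
Black has 2 legal replies: Kxa2, Kxb1.
In check but a legal move exists → not checkmate.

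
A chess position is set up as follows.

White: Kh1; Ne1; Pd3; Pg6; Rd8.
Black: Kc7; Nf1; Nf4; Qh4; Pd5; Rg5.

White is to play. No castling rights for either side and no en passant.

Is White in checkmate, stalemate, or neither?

White to move; white king on h1.
In check: yes, from the black queen on h4.
King squares — g1: attacked by Rg5; g2: attacked by Nf4; h2: attacked by Nf1.
Legal moves for White: none.
In check with no legal moves → checkmate.

checkmate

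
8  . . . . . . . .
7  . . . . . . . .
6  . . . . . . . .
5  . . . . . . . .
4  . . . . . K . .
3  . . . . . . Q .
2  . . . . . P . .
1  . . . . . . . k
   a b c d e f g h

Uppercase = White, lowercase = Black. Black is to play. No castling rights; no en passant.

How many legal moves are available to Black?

Black to move; king on h1.
In check: no.
Legal moves: none.
Count: 0.

0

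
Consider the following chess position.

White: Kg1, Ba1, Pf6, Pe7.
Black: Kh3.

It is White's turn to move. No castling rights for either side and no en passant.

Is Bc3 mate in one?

After Bc3: black king on h3; in check: no.
Black is not in check, so this cannot be checkmate.

no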